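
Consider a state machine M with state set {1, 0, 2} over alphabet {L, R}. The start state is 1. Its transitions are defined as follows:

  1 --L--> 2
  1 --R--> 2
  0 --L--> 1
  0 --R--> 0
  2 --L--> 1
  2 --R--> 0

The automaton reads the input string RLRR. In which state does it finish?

0

start at 1
read 'R': 1 → 2
read 'L': 2 → 1
read 'R': 1 → 2
read 'R': 2 → 0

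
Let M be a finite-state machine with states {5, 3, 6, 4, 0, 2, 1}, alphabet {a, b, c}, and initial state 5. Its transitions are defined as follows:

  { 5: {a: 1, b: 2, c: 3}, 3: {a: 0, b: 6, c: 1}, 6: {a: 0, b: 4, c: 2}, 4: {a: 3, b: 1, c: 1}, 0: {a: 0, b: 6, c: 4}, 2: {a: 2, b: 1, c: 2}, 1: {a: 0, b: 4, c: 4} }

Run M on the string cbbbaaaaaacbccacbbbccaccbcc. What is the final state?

5 → 3 → 6 → 4 → 1 → 0 → 0 → 0 → 0 → 0 → 0 → 4 → 1 → 4 → 1 → 0 → 4 → 1 → 4 → 1 → 4 → 1 → 0 → 4 → 1 → 4 → 1 → 4

4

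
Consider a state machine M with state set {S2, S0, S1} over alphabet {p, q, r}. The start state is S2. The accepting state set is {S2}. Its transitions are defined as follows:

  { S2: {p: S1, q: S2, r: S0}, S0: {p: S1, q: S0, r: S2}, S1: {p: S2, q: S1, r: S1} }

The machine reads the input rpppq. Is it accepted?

S2 → S0 → S1 → S2 → S1 → S1
End state S1 is not accepting.

No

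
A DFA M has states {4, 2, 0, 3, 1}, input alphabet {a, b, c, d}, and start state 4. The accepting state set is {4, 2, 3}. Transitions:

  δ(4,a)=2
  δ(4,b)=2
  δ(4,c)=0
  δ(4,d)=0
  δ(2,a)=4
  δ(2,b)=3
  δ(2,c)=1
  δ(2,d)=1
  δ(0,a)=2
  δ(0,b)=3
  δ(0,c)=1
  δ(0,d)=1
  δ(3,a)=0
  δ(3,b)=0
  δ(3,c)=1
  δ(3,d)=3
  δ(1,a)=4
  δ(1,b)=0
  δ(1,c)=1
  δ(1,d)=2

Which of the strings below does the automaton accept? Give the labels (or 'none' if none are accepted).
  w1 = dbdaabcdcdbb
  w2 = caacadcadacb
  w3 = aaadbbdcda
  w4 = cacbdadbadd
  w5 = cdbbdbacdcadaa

w1: Trace: 4 -d-> 0 -b-> 3 -d-> 3 -a-> 0 -a-> 2 -b-> 3 -c-> 1 -d-> 2 -c-> 1 -d-> 2 -b-> 3 -b-> 0  → end 0, rejected
w2: Trace: 4 -c-> 0 -a-> 2 -a-> 4 -c-> 0 -a-> 2 -d-> 1 -c-> 1 -a-> 4 -d-> 0 -a-> 2 -c-> 1 -b-> 0  → end 0, rejected
w3: Trace: 4 -a-> 2 -a-> 4 -a-> 2 -d-> 1 -b-> 0 -b-> 3 -d-> 3 -c-> 1 -d-> 2 -a-> 4  → end 4, accepted
w4: Trace: 4 -c-> 0 -a-> 2 -c-> 1 -b-> 0 -d-> 1 -a-> 4 -d-> 0 -b-> 3 -a-> 0 -d-> 1 -d-> 2  → end 2, accepted
w5: Trace: 4 -c-> 0 -d-> 1 -b-> 0 -b-> 3 -d-> 3 -b-> 0 -a-> 2 -c-> 1 -d-> 2 -c-> 1 -a-> 4 -d-> 0 -a-> 2 -a-> 4  → end 4, accepted

w3, w4, w5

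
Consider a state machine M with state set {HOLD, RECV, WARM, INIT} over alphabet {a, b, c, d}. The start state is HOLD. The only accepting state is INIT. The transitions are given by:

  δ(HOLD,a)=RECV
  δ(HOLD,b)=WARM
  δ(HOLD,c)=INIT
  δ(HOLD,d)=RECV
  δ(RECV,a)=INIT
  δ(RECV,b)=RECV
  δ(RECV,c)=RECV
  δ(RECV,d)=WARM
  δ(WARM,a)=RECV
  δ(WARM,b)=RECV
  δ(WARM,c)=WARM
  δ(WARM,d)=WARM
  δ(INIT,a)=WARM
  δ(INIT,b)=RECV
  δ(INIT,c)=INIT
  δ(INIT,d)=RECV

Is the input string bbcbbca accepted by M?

Yes

HOLD → WARM → RECV → RECV → RECV → RECV → RECV → INIT
End state INIT is accepting.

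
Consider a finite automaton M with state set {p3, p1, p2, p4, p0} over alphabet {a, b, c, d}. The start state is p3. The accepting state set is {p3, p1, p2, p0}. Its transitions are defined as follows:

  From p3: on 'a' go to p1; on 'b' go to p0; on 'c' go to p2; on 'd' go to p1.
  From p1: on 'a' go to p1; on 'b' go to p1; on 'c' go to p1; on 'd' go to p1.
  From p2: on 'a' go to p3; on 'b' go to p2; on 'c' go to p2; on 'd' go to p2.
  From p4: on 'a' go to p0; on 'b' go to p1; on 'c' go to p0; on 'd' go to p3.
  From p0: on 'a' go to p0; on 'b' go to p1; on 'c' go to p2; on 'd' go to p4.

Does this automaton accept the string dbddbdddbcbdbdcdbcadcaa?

Trace: p3 -d-> p1 -b-> p1 -d-> p1 -d-> p1 -b-> p1 -d-> p1 -d-> p1 -d-> p1 -b-> p1 -c-> p1 -b-> p1 -d-> p1 -b-> p1 -d-> p1 -c-> p1 -d-> p1 -b-> p1 -c-> p1 -a-> p1 -d-> p1 -c-> p1 -a-> p1 -a-> p1
End state p1 is accepting.

Yes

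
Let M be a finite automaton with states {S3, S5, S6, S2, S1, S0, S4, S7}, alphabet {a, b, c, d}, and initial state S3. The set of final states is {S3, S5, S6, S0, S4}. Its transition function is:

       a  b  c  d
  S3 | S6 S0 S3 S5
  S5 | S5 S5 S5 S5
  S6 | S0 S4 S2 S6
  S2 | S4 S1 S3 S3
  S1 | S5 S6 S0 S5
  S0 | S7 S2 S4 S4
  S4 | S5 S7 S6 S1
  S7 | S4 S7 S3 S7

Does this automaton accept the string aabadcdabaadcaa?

S3 → S6 → S0 → S2 → S4 → S1 → S0 → S4 → S5 → S5 → S5 → S5 → S5 → S5 → S5 → S5
End state S5 is accepting.

Yes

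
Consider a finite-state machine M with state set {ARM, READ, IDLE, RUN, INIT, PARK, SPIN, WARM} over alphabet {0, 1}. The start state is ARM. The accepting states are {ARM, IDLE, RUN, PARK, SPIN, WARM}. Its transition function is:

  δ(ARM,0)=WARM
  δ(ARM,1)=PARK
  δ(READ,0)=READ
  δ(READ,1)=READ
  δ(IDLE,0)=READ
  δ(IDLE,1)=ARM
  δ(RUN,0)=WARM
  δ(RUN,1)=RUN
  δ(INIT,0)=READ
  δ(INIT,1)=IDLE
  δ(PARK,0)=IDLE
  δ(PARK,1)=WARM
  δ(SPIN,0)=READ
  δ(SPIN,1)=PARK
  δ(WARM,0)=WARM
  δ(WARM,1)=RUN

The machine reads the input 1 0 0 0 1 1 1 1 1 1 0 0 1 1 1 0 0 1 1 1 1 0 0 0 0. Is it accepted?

start at ARM
read '1': ARM → PARK
read '0': PARK → IDLE
read '0': IDLE → READ
read '0': READ → READ
read '1': READ → READ
read '1': READ → READ
read '1': READ → READ
read '1': READ → READ
read '1': READ → READ
read '1': READ → READ
read '0': READ → READ
read '0': READ → READ
read '1': READ → READ
read '1': READ → READ
read '1': READ → READ
read '0': READ → READ
read '0': READ → READ
read '1': READ → READ
read '1': READ → READ
read '1': READ → READ
read '1': READ → READ
read '0': READ → READ
read '0': READ → READ
read '0': READ → READ
read '0': READ → READ
End state READ is not accepting.

No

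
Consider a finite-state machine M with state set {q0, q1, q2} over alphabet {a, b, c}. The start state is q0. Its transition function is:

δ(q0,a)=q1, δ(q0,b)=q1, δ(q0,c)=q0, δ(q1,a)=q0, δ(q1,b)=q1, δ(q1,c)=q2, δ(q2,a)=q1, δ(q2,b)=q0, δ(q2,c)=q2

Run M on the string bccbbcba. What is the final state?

start at q0
read 'b': q0 → q1
read 'c': q1 → q2
read 'c': q2 → q2
read 'b': q2 → q0
read 'b': q0 → q1
read 'c': q1 → q2
read 'b': q2 → q0
read 'a': q0 → q1

q1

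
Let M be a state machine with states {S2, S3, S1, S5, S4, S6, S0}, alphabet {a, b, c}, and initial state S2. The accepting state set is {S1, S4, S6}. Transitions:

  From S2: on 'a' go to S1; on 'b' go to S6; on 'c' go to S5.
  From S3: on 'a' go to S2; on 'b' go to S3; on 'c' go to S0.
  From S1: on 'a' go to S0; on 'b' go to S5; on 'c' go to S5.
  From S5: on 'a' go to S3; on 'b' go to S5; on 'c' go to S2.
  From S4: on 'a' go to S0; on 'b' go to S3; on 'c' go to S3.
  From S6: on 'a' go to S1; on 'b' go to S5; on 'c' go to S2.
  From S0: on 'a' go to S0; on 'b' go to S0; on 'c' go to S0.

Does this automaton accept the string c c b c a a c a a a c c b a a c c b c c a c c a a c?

No

start at S2
read 'c': S2 → S5
read 'c': S5 → S2
read 'b': S2 → S6
read 'c': S6 → S2
read 'a': S2 → S1
read 'a': S1 → S0
read 'c': S0 → S0
read 'a': S0 → S0
read 'a': S0 → S0
read 'a': S0 → S0
read 'c': S0 → S0
read 'c': S0 → S0
read 'b': S0 → S0
read 'a': S0 → S0
read 'a': S0 → S0
read 'c': S0 → S0
read 'c': S0 → S0
read 'b': S0 → S0
read 'c': S0 → S0
read 'c': S0 → S0
read 'a': S0 → S0
read 'c': S0 → S0
read 'c': S0 → S0
read 'a': S0 → S0
read 'a': S0 → S0
read 'c': S0 → S0
End state S0 is not accepting.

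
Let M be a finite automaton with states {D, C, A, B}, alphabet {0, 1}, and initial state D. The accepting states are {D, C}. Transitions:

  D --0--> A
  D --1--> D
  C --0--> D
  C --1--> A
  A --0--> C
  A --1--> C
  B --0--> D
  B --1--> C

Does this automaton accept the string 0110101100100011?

start at D
read '0': D → A
read '1': A → C
read '1': C → A
read '0': A → C
read '1': C → A
read '0': A → C
read '1': C → A
read '1': A → C
read '0': C → D
read '0': D → A
read '1': A → C
read '0': C → D
read '0': D → A
read '0': A → C
read '1': C → A
read '1': A → C
End state C is accepting.

Yes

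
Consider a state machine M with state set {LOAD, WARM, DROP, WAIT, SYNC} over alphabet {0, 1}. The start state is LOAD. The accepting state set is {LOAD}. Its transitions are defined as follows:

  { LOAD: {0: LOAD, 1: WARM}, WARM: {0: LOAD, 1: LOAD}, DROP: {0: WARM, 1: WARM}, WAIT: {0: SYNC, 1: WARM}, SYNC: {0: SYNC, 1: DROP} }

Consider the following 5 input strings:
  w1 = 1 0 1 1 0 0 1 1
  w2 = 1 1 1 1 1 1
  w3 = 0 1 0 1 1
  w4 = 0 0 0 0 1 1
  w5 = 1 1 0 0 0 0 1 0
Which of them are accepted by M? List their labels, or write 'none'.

w1, w2, w3, w4, w5

w1: Trace: LOAD -1-> WARM -0-> LOAD -1-> WARM -1-> LOAD -0-> LOAD -0-> LOAD -1-> WARM -1-> LOAD  → end LOAD, accepted
w2: Trace: LOAD -1-> WARM -1-> LOAD -1-> WARM -1-> LOAD -1-> WARM -1-> LOAD  → end LOAD, accepted
w3: Trace: LOAD -0-> LOAD -1-> WARM -0-> LOAD -1-> WARM -1-> LOAD  → end LOAD, accepted
w4: Trace: LOAD -0-> LOAD -0-> LOAD -0-> LOAD -0-> LOAD -1-> WARM -1-> LOAD  → end LOAD, accepted
w5: Trace: LOAD -1-> WARM -1-> LOAD -0-> LOAD -0-> LOAD -0-> LOAD -0-> LOAD -1-> WARM -0-> LOAD  → end LOAD, accepted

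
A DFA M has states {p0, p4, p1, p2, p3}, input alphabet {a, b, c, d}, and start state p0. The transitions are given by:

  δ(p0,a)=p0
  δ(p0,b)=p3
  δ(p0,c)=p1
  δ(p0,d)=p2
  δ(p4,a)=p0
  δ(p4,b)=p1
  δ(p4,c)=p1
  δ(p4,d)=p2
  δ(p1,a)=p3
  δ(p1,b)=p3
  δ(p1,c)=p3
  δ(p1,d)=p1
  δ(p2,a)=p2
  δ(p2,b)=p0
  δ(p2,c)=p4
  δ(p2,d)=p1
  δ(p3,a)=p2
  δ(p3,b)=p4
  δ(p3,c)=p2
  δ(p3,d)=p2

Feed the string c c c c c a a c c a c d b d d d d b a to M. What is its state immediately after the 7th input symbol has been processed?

p2

start at p0
read 'c': p0 → p1
read 'c': p1 → p3
read 'c': p3 → p2
read 'c': p2 → p4
read 'c': p4 → p1
read 'a': p1 → p3
read 'a': p3 → p2
After 7 symbols: p2.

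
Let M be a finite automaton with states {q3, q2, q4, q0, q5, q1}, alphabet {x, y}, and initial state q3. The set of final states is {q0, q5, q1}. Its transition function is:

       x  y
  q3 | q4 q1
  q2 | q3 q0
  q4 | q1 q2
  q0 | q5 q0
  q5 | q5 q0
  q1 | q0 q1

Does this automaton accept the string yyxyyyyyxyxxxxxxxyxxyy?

Yes

Trace: q3 -y-> q1 -y-> q1 -x-> q0 -y-> q0 -y-> q0 -y-> q0 -y-> q0 -y-> q0 -x-> q5 -y-> q0 -x-> q5 -x-> q5 -x-> q5 -x-> q5 -x-> q5 -x-> q5 -x-> q5 -y-> q0 -x-> q5 -x-> q5 -y-> q0 -y-> q0
End state q0 is accepting.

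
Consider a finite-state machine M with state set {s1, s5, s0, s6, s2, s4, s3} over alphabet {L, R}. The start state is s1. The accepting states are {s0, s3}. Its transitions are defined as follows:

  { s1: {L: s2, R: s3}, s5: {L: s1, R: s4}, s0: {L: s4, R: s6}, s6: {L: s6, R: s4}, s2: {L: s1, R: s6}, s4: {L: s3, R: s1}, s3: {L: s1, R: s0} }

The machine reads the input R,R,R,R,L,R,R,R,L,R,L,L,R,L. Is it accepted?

Trace: s1 -R-> s3 -R-> s0 -R-> s6 -R-> s4 -L-> s3 -R-> s0 -R-> s6 -R-> s4 -L-> s3 -R-> s0 -L-> s4 -L-> s3 -R-> s0 -L-> s4
End state s4 is not accepting.

No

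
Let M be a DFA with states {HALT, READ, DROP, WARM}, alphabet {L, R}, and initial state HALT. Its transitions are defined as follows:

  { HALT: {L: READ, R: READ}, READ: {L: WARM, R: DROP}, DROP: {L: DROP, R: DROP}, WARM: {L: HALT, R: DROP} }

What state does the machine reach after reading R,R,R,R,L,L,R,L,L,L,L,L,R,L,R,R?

Trace: HALT -R-> READ -R-> DROP -R-> DROP -R-> DROP -L-> DROP -L-> DROP -R-> DROP -L-> DROP -L-> DROP -L-> DROP -L-> DROP -L-> DROP -R-> DROP -L-> DROP -R-> DROP -R-> DROP

DROP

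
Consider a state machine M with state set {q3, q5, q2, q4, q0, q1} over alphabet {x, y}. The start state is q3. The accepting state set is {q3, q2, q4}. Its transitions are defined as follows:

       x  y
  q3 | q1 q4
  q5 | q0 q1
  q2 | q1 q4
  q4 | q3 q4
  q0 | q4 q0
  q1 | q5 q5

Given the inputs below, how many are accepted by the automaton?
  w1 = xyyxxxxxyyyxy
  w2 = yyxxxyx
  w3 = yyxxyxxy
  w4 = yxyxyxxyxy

w1:
  start at q3
  read 'x': q3 → q1
  read 'y': q1 → q5
  read 'y': q5 → q1
  read 'x': q1 → q5
  read 'x': q5 → q0
  read 'x': q0 → q4
  read 'x': q4 → q3
  read 'x': q3 → q1
  read 'y': q1 → q5
  read 'y': q5 → q1
  read 'y': q1 → q5
  read 'x': q5 → q0
  read 'y': q0 → q0
  end q0, rejected
w2:
  start at q3
  read 'y': q3 → q4
  read 'y': q4 → q4
  read 'x': q4 → q3
  read 'x': q3 → q1
  read 'x': q1 → q5
  read 'y': q5 → q1
  read 'x': q1 → q5
  end q5, rejected
w3:
  start at q3
  read 'y': q3 → q4
  read 'y': q4 → q4
  read 'x': q4 → q3
  read 'x': q3 → q1
  read 'y': q1 → q5
  read 'x': q5 → q0
  read 'x': q0 → q4
  read 'y': q4 → q4
  end q4, accepted
w4:
  start at q3
  read 'y': q3 → q4
  read 'x': q4 → q3
  read 'y': q3 → q4
  read 'x': q4 → q3
  read 'y': q3 → q4
  read 'x': q4 → q3
  read 'x': q3 → q1
  read 'y': q1 → q5
  read 'x': q5 → q0
  read 'y': q0 → q0
  end q0, rejected

1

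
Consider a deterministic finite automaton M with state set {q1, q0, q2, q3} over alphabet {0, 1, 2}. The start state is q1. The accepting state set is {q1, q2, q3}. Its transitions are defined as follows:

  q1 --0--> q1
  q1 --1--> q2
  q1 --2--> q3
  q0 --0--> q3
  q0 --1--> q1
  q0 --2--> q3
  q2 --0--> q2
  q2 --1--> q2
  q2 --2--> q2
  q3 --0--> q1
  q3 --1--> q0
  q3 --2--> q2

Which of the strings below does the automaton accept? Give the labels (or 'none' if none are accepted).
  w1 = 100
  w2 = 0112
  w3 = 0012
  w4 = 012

w1, w2, w3, w4

w1:
  start at q1
  read '1': q1 → q2
  read '0': q2 → q2
  read '0': q2 → q2
  end q2, accepted
w2:
  start at q1
  read '0': q1 → q1
  read '1': q1 → q2
  read '1': q2 → q2
  read '2': q2 → q2
  end q2, accepted
w3:
  start at q1
  read '0': q1 → q1
  read '0': q1 → q1
  read '1': q1 → q2
  read '2': q2 → q2
  end q2, accepted
w4:
  start at q1
  read '0': q1 → q1
  read '1': q1 → q2
  read '2': q2 → q2
  end q2, accepted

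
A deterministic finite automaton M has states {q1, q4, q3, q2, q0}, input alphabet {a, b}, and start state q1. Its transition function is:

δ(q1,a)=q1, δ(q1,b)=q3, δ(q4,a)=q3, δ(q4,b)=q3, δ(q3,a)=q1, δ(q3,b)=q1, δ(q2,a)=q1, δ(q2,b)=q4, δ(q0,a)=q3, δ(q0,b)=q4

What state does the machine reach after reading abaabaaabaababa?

Trace: q1 -a-> q1 -b-> q3 -a-> q1 -a-> q1 -b-> q3 -a-> q1 -a-> q1 -a-> q1 -b-> q3 -a-> q1 -a-> q1 -b-> q3 -a-> q1 -b-> q3 -a-> q1

q1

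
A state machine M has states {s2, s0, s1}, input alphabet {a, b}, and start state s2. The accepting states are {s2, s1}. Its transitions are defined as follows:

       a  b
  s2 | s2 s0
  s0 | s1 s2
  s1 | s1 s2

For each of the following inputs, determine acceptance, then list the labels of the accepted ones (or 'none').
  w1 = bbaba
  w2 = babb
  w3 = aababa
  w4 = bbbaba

w1:
  start at s2
  read 'b': s2 → s0
  read 'b': s0 → s2
  read 'a': s2 → s2
  read 'b': s2 → s0
  read 'a': s0 → s1
  end s1, accepted
w2:
  start at s2
  read 'b': s2 → s0
  read 'a': s0 → s1
  read 'b': s1 → s2
  read 'b': s2 → s0
  end s0, rejected
w3:
  start at s2
  read 'a': s2 → s2
  read 'a': s2 → s2
  read 'b': s2 → s0
  read 'a': s0 → s1
  read 'b': s1 → s2
  read 'a': s2 → s2
  end s2, accepted
w4:
  start at s2
  read 'b': s2 → s0
  read 'b': s0 → s2
  read 'b': s2 → s0
  read 'a': s0 → s1
  read 'b': s1 → s2
  read 'a': s2 → s2
  end s2, accepted

w1, w3, w4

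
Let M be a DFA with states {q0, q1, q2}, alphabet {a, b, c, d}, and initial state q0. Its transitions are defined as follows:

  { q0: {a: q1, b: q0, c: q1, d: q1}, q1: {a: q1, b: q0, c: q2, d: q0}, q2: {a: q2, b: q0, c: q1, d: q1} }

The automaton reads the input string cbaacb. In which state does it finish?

q0

Trace: q0 -c-> q1 -b-> q0 -a-> q1 -a-> q1 -c-> q2 -b-> q0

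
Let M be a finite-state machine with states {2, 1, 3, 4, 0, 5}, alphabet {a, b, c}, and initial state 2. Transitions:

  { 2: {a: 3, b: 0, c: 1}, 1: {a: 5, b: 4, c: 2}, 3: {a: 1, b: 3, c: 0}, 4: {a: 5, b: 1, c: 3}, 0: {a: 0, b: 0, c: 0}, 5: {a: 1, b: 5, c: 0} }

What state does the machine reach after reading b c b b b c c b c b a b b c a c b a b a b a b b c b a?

2 → 0 → 0 → 0 → 0 → 0 → 0 → 0 → 0 → 0 → 0 → 0 → 0 → 0 → 0 → 0 → 0 → 0 → 0 → 0 → 0 → 0 → 0 → 0 → 0 → 0 → 0 → 0

0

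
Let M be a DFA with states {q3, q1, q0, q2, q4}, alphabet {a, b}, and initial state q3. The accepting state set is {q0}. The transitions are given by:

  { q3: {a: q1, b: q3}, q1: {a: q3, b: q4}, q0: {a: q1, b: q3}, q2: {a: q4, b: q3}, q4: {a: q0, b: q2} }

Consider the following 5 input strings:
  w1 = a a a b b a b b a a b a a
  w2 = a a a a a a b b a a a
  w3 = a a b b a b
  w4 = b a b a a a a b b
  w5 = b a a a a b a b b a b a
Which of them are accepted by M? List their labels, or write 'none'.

none

w1: q3 → q1 → q3 → q1 → q4 → q2 → q4 → q2 → q3 → q1 → q3 → q3 → q1 → q3  → end q3, rejected
w2: q3 → q1 → q3 → q1 → q3 → q1 → q3 → q3 → q3 → q1 → q3 → q1  → end q1, rejected
w3: q3 → q1 → q3 → q3 → q3 → q1 → q4  → end q4, rejected
w4: q3 → q3 → q1 → q4 → q0 → q1 → q3 → q1 → q4 → q2  → end q2, rejected
w5: q3 → q3 → q1 → q3 → q1 → q3 → q3 → q1 → q4 → q2 → q4 → q2 → q4  → end q4, rejected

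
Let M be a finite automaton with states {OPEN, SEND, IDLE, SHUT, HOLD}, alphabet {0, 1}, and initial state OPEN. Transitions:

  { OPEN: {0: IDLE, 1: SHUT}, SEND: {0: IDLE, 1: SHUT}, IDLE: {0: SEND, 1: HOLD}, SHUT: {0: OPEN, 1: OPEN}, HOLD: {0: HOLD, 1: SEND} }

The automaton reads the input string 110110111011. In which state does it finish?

OPEN

Trace: OPEN -1-> SHUT -1-> OPEN -0-> IDLE -1-> HOLD -1-> SEND -0-> IDLE -1-> HOLD -1-> SEND -1-> SHUT -0-> OPEN -1-> SHUT -1-> OPEN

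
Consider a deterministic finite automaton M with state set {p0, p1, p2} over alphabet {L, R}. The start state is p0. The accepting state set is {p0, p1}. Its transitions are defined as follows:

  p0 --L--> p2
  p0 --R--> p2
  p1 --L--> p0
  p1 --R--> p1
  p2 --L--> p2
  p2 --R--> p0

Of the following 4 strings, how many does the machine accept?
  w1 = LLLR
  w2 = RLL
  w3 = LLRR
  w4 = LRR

w1: p0 → p2 → p2 → p2 → p0  → end p0, accepted
w2: p0 → p2 → p2 → p2  → end p2, rejected
w3: p0 → p2 → p2 → p0 → p2  → end p2, rejected
w4: p0 → p2 → p0 → p2  → end p2, rejected

1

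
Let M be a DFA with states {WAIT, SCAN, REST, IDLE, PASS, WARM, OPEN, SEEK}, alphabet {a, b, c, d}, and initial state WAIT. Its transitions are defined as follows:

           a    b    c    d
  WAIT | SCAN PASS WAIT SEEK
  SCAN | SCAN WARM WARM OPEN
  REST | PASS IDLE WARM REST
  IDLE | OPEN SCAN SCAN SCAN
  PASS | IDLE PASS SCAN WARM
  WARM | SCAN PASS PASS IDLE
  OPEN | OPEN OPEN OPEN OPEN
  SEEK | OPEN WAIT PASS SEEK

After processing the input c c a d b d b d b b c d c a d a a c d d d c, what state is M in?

WAIT → WAIT → WAIT → SCAN → OPEN → OPEN → OPEN → OPEN → OPEN → OPEN → OPEN → OPEN → OPEN → OPEN → OPEN → OPEN → OPEN → OPEN → OPEN → OPEN → OPEN → OPEN → OPEN

OPEN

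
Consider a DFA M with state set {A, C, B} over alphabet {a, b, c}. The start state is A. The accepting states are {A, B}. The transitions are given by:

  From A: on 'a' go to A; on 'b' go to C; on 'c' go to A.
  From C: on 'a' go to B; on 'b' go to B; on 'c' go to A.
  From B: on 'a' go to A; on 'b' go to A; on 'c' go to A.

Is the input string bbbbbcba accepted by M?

A → C → B → A → C → B → A → C → B
End state B is accepting.

Yes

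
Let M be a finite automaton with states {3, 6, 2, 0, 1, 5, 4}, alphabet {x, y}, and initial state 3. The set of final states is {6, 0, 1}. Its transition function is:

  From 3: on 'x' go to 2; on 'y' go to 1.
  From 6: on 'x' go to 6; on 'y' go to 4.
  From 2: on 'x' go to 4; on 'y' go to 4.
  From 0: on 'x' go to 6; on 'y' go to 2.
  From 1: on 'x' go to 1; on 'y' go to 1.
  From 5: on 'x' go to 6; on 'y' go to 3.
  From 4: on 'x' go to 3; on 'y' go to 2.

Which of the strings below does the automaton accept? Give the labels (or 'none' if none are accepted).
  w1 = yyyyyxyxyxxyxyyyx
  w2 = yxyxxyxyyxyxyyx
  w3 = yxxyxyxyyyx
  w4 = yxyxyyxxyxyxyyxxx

w1:
  start at 3
  read 'y': 3 → 1
  read 'y': 1 → 1
  read 'y': 1 → 1
  read 'y': 1 → 1
  read 'y': 1 → 1
  read 'x': 1 → 1
  read 'y': 1 → 1
  read 'x': 1 → 1
  read 'y': 1 → 1
  read 'x': 1 → 1
  read 'x': 1 → 1
  read 'y': 1 → 1
  read 'x': 1 → 1
  read 'y': 1 → 1
  read 'y': 1 → 1
  read 'y': 1 → 1
  read 'x': 1 → 1
  end 1, accepted
w2:
  start at 3
  read 'y': 3 → 1
  read 'x': 1 → 1
  read 'y': 1 → 1
  read 'x': 1 → 1
  read 'x': 1 → 1
  read 'y': 1 → 1
  read 'x': 1 → 1
  read 'y': 1 → 1
  read 'y': 1 → 1
  read 'x': 1 → 1
  read 'y': 1 → 1
  read 'x': 1 → 1
  read 'y': 1 → 1
  read 'y': 1 → 1
  read 'x': 1 → 1
  end 1, accepted
w3:
  start at 3
  read 'y': 3 → 1
  read 'x': 1 → 1
  read 'x': 1 → 1
  read 'y': 1 → 1
  read 'x': 1 → 1
  read 'y': 1 → 1
  read 'x': 1 → 1
  read 'y': 1 → 1
  read 'y': 1 → 1
  read 'y': 1 → 1
  read 'x': 1 → 1
  end 1, accepted
w4:
  start at 3
  read 'y': 3 → 1
  read 'x': 1 → 1
  read 'y': 1 → 1
  read 'x': 1 → 1
  read 'y': 1 → 1
  read 'y': 1 → 1
  read 'x': 1 → 1
  read 'x': 1 → 1
  read 'y': 1 → 1
  read 'x': 1 → 1
  read 'y': 1 → 1
  read 'x': 1 → 1
  read 'y': 1 → 1
  read 'y': 1 → 1
  read 'x': 1 → 1
  read 'x': 1 → 1
  read 'x': 1 → 1
  end 1, accepted

w1, w2, w3, w4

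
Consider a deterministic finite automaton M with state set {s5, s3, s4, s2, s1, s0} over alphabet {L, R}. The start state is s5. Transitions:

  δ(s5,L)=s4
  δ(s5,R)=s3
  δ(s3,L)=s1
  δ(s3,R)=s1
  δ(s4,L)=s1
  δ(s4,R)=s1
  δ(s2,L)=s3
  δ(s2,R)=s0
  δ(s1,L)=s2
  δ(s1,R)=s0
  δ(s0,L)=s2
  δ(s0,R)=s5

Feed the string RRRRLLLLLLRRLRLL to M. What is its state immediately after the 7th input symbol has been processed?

s2

Trace: s5 -R-> s3 -R-> s1 -R-> s0 -R-> s5 -L-> s4 -L-> s1 -L-> s2
After 7 symbols: s2.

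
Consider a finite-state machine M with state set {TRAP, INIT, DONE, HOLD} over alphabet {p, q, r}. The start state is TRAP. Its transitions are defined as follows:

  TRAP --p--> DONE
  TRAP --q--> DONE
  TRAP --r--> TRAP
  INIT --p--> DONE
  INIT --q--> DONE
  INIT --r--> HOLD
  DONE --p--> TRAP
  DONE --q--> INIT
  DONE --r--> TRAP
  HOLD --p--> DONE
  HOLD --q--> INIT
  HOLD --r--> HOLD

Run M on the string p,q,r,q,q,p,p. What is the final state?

start at TRAP
read 'p': TRAP → DONE
read 'q': DONE → INIT
read 'r': INIT → HOLD
read 'q': HOLD → INIT
read 'q': INIT → DONE
read 'p': DONE → TRAP
read 'p': TRAP → DONE

DONE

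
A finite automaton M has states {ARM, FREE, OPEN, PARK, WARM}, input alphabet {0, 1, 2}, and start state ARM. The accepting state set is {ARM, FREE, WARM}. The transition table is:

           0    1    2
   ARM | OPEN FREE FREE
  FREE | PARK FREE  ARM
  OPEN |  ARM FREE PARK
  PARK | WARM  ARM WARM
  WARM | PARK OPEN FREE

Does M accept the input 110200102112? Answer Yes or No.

Yes

start at ARM
read '1': ARM → FREE
read '1': FREE → FREE
read '0': FREE → PARK
read '2': PARK → WARM
read '0': WARM → PARK
read '0': PARK → WARM
read '1': WARM → OPEN
read '0': OPEN → ARM
read '2': ARM → FREE
read '1': FREE → FREE
read '1': FREE → FREE
read '2': FREE → ARM
End state ARM is accepting.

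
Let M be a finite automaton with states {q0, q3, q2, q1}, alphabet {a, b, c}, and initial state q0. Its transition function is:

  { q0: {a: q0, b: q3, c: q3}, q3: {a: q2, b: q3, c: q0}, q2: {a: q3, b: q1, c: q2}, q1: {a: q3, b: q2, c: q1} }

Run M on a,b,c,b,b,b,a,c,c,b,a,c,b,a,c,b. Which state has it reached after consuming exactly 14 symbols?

start at q0
read 'a': q0 → q0
read 'b': q0 → q3
read 'c': q3 → q0
read 'b': q0 → q3
read 'b': q3 → q3
read 'b': q3 → q3
read 'a': q3 → q2
read 'c': q2 → q2
read 'c': q2 → q2
read 'b': q2 → q1
read 'a': q1 → q3
read 'c': q3 → q0
read 'b': q0 → q3
read 'a': q3 → q2
After 14 symbols: q2.

q2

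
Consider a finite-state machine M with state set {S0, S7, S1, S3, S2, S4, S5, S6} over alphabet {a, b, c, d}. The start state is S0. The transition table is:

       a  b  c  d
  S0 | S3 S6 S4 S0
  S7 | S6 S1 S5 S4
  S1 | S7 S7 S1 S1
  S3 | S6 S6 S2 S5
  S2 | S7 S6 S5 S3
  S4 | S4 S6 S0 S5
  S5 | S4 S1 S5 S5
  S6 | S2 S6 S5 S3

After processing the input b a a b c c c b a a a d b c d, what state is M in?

S5

S0 → S6 → S2 → S7 → S1 → S1 → S1 → S1 → S7 → S6 → S2 → S7 → S4 → S6 → S5 → S5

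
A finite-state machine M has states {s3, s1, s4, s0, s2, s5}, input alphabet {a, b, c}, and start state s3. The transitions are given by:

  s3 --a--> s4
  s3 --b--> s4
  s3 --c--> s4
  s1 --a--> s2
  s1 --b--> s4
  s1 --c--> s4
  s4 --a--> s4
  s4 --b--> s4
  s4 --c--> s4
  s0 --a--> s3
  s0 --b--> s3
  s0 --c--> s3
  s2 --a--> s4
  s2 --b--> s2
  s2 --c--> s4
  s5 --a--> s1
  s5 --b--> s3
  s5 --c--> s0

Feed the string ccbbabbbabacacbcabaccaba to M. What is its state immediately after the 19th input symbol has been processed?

s4

s3 → s4 → s4 → s4 → s4 → s4 → s4 → s4 → s4 → s4 → s4 → s4 → s4 → s4 → s4 → s4 → s4 → s4 → s4 → s4
After 19 symbols: s4.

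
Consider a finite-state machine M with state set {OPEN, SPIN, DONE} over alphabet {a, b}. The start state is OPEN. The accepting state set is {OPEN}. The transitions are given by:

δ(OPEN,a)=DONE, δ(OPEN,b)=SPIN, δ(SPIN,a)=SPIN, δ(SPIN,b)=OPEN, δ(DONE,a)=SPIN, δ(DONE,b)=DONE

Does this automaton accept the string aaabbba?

start at OPEN
read 'a': OPEN → DONE
read 'a': DONE → SPIN
read 'a': SPIN → SPIN
read 'b': SPIN → OPEN
read 'b': OPEN → SPIN
read 'b': SPIN → OPEN
read 'a': OPEN → DONE
End state DONE is not accepting.

No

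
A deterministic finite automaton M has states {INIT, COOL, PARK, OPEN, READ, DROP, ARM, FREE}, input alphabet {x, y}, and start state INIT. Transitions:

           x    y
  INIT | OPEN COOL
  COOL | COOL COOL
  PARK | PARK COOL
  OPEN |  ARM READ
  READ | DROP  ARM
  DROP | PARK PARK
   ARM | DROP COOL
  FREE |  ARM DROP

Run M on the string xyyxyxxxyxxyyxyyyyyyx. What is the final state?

INIT → OPEN → READ → ARM → DROP → PARK → PARK → PARK → PARK → COOL → COOL → COOL → COOL → COOL → COOL → COOL → COOL → COOL → COOL → COOL → COOL → COOL

COOL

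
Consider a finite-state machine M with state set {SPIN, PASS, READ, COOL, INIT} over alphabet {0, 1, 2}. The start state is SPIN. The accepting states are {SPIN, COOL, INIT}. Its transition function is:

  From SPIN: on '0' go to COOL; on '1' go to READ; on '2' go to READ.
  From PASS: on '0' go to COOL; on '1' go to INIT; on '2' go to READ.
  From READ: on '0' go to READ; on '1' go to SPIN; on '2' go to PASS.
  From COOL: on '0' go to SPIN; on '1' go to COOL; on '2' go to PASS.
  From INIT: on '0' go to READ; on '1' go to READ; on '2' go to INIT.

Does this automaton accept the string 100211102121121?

Trace: SPIN -1-> READ -0-> READ -0-> READ -2-> PASS -1-> INIT -1-> READ -1-> SPIN -0-> COOL -2-> PASS -1-> INIT -2-> INIT -1-> READ -1-> SPIN -2-> READ -1-> SPIN
End state SPIN is accepting.

Yes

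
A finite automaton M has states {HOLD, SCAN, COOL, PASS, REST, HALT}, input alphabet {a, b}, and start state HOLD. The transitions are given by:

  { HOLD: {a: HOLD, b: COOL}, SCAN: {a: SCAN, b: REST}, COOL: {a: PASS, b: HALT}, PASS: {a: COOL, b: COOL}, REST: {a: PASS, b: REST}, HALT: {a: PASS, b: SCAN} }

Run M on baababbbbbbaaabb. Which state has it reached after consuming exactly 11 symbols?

REST

start at HOLD
read 'b': HOLD → COOL
read 'a': COOL → PASS
read 'a': PASS → COOL
read 'b': COOL → HALT
read 'a': HALT → PASS
read 'b': PASS → COOL
read 'b': COOL → HALT
read 'b': HALT → SCAN
read 'b': SCAN → REST
read 'b': REST → REST
read 'b': REST → REST
After 11 symbols: REST.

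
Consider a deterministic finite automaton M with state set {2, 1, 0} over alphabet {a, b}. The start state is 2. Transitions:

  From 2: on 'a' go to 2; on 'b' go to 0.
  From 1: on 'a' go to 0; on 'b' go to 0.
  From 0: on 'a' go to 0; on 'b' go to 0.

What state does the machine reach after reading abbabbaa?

0

2 → 2 → 0 → 0 → 0 → 0 → 0 → 0 → 0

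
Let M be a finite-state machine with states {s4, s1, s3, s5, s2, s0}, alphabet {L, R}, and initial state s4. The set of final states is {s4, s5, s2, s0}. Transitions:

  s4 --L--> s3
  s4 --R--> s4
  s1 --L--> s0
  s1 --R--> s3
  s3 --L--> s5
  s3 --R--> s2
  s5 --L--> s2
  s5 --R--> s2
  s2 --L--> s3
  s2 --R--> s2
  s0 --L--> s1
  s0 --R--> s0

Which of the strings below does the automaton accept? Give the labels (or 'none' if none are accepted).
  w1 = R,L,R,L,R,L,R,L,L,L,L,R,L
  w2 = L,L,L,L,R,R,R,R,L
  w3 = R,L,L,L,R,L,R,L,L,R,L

none

w1:
  start at s4
  read 'R': s4 → s4
  read 'L': s4 → s3
  read 'R': s3 → s2
  read 'L': s2 → s3
  read 'R': s3 → s2
  read 'L': s2 → s3
  read 'R': s3 → s2
  read 'L': s2 → s3
  read 'L': s3 → s5
  read 'L': s5 → s2
  read 'L': s2 → s3
  read 'R': s3 → s2
  read 'L': s2 → s3
  end s3, rejected
w2:
  start at s4
  read 'L': s4 → s3
  read 'L': s3 → s5
  read 'L': s5 → s2
  read 'L': s2 → s3
  read 'R': s3 → s2
  read 'R': s2 → s2
  read 'R': s2 → s2
  read 'R': s2 → s2
  read 'L': s2 → s3
  end s3, rejected
w3:
  start at s4
  read 'R': s4 → s4
  read 'L': s4 → s3
  read 'L': s3 → s5
  read 'L': s5 → s2
  read 'R': s2 → s2
  read 'L': s2 → s3
  read 'R': s3 → s2
  read 'L': s2 → s3
  read 'L': s3 → s5
  read 'R': s5 → s2
  read 'L': s2 → s3
  end s3, rejected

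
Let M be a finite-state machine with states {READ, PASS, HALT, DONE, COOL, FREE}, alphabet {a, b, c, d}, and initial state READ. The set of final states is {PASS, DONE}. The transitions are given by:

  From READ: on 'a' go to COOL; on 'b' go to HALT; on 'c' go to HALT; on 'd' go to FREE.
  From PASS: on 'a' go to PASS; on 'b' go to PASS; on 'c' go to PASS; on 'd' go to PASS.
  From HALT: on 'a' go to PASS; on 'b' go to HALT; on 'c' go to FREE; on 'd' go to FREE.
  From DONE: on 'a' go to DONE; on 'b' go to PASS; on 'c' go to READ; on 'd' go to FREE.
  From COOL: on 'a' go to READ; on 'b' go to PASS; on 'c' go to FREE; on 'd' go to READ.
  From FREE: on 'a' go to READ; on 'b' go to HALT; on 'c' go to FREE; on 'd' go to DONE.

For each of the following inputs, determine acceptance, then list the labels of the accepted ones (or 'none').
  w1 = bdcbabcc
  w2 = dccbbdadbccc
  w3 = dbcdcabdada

w1, w3

w1: READ → HALT → FREE → FREE → HALT → PASS → PASS → PASS → PASS  → end PASS, accepted
w2: READ → FREE → FREE → FREE → HALT → HALT → FREE → READ → FREE → HALT → FREE → FREE → FREE  → end FREE, rejected
w3: READ → FREE → HALT → FREE → DONE → READ → COOL → PASS → PASS → PASS → PASS → PASS  → end PASS, accepted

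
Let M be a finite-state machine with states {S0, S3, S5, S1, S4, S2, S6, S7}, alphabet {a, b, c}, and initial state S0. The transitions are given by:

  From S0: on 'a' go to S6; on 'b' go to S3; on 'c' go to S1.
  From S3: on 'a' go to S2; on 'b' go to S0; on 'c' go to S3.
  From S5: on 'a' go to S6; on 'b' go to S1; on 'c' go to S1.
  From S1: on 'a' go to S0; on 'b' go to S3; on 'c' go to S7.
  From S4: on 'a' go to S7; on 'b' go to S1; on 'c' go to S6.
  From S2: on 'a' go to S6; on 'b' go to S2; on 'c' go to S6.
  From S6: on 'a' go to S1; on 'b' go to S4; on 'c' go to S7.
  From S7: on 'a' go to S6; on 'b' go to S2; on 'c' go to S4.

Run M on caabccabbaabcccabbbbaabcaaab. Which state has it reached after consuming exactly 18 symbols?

S2

start at S0
read 'c': S0 → S1
read 'a': S1 → S0
read 'a': S0 → S6
read 'b': S6 → S4
read 'c': S4 → S6
read 'c': S6 → S7
read 'a': S7 → S6
read 'b': S6 → S4
read 'b': S4 → S1
read 'a': S1 → S0
read 'a': S0 → S6
read 'b': S6 → S4
read 'c': S4 → S6
read 'c': S6 → S7
read 'c': S7 → S4
read 'a': S4 → S7
read 'b': S7 → S2
read 'b': S2 → S2
After 18 symbols: S2.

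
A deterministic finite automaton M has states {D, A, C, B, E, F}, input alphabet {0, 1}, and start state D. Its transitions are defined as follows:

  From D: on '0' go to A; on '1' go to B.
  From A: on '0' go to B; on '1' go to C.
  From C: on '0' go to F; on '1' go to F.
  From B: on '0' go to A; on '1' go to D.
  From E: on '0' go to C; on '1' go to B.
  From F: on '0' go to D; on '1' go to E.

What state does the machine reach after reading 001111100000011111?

D

D → A → B → D → B → D → B → D → A → B → A → B → A → B → D → B → D → B → D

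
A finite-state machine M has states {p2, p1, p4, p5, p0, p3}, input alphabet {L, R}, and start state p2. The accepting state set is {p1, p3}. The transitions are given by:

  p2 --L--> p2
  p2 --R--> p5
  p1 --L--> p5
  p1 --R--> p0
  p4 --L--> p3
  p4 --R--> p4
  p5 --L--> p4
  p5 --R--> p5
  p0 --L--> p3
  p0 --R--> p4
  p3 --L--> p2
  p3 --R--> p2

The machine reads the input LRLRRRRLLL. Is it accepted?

No

start at p2
read 'L': p2 → p2
read 'R': p2 → p5
read 'L': p5 → p4
read 'R': p4 → p4
read 'R': p4 → p4
read 'R': p4 → p4
read 'R': p4 → p4
read 'L': p4 → p3
read 'L': p3 → p2
read 'L': p2 → p2
End state p2 is not accepting.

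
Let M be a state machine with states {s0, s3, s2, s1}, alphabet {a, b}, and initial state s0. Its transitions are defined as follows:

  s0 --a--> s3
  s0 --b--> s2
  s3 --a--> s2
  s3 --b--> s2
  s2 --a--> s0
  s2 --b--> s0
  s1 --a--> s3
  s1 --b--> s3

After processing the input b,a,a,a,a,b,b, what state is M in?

s0

start at s0
read 'b': s0 → s2
read 'a': s2 → s0
read 'a': s0 → s3
read 'a': s3 → s2
read 'a': s2 → s0
read 'b': s0 → s2
read 'b': s2 → s0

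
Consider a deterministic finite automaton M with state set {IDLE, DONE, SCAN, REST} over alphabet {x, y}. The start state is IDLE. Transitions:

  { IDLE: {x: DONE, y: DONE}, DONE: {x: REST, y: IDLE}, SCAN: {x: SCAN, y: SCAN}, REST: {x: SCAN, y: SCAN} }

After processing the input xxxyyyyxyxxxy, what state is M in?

SCAN

IDLE → DONE → REST → SCAN → SCAN → SCAN → SCAN → SCAN → SCAN → SCAN → SCAN → SCAN → SCAN → SCAN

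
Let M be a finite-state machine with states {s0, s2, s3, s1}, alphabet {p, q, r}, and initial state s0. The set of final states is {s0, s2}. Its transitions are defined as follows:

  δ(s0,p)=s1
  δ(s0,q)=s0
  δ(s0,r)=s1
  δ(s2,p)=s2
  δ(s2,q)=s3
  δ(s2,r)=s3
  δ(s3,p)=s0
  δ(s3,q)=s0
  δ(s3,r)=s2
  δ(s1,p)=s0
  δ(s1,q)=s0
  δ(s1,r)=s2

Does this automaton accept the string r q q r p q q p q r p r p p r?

s0 → s1 → s0 → s0 → s1 → s0 → s0 → s0 → s1 → s0 → s1 → s0 → s1 → s0 → s1 → s2
End state s2 is accepting.

Yes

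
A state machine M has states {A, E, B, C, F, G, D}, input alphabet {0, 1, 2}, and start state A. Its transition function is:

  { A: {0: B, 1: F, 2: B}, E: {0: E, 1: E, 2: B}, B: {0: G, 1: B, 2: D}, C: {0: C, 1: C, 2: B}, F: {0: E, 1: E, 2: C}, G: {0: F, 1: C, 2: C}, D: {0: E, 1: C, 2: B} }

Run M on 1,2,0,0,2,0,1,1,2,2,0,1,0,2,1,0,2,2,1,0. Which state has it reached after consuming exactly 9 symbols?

B

A → F → C → C → C → B → G → C → C → B
After 9 symbols: B.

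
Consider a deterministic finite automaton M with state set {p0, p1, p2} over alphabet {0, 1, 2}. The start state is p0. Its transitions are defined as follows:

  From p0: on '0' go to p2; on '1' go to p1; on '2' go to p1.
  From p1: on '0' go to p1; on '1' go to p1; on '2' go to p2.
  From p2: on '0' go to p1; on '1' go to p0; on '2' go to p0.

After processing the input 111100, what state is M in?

p1

Trace: p0 -1-> p1 -1-> p1 -1-> p1 -1-> p1 -0-> p1 -0-> p1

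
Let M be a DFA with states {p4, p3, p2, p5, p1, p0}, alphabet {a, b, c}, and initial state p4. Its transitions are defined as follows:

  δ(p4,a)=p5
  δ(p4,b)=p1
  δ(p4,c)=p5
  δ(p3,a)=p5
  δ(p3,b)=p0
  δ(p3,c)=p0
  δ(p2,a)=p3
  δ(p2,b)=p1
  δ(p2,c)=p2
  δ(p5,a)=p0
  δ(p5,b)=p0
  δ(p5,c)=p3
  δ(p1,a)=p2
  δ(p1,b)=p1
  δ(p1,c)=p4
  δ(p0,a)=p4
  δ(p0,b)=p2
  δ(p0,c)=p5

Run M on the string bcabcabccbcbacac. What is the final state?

p0

p4 → p1 → p4 → p5 → p0 → p5 → p0 → p2 → p2 → p2 → p1 → p4 → p1 → p2 → p2 → p3 → p0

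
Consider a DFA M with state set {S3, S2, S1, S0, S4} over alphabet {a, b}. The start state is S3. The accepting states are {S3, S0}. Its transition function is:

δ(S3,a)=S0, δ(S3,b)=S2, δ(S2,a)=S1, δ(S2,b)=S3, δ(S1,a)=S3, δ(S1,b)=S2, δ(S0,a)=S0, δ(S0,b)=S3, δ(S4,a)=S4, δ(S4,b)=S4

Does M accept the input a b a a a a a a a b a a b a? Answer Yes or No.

Trace: S3 -a-> S0 -b-> S3 -a-> S0 -a-> S0 -a-> S0 -a-> S0 -a-> S0 -a-> S0 -a-> S0 -b-> S3 -a-> S0 -a-> S0 -b-> S3 -a-> S0
End state S0 is accepting.

Yes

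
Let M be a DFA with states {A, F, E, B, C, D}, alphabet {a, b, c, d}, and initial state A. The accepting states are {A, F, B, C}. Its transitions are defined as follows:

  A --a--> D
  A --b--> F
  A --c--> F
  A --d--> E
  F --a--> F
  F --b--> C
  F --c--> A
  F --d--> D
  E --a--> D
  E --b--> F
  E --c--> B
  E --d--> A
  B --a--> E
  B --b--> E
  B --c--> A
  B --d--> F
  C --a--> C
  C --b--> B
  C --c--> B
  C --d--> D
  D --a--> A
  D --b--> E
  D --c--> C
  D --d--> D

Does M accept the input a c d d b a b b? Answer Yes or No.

A → D → C → D → D → E → D → E → F
End state F is accepting.

Yes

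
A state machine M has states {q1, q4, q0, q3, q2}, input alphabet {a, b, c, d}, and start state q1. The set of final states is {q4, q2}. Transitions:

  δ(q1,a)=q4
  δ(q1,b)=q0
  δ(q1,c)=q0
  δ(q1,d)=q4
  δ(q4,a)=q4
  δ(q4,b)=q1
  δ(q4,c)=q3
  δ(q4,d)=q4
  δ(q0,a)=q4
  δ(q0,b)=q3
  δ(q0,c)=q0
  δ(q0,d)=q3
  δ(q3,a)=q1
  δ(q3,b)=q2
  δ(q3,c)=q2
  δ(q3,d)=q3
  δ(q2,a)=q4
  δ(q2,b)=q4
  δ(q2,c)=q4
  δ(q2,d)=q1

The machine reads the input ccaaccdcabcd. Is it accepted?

No

start at q1
read 'c': q1 → q0
read 'c': q0 → q0
read 'a': q0 → q4
read 'a': q4 → q4
read 'c': q4 → q3
read 'c': q3 → q2
read 'd': q2 → q1
read 'c': q1 → q0
read 'a': q0 → q4
read 'b': q4 → q1
read 'c': q1 → q0
read 'd': q0 → q3
End state q3 is not accepting.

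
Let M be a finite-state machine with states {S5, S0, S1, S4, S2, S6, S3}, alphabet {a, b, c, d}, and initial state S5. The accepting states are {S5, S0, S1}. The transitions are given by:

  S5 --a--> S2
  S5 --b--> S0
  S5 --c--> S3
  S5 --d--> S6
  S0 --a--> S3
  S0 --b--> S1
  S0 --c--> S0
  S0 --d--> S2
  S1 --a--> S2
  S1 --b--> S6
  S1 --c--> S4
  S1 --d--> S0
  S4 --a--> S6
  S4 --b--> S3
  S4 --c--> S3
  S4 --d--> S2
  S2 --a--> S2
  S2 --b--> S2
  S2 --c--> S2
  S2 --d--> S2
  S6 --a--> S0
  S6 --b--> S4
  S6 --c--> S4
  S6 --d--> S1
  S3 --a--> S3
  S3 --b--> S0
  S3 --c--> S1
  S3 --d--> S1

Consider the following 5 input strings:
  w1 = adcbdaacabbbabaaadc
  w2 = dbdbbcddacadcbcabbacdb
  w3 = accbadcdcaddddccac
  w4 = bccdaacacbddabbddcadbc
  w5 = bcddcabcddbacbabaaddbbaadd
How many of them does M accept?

w1:
  start at S5
  read 'a': S5 → S2
  read 'd': S2 → S2
  read 'c': S2 → S2
  read 'b': S2 → S2
  read 'd': S2 → S2
  read 'a': S2 → S2
  read 'a': S2 → S2
  read 'c': S2 → S2
  read 'a': S2 → S2
  read 'b': S2 → S2
  read 'b': S2 → S2
  read 'b': S2 → S2
  read 'a': S2 → S2
  read 'b': S2 → S2
  read 'a': S2 → S2
  read 'a': S2 → S2
  read 'a': S2 → S2
  read 'd': S2 → S2
  read 'c': S2 → S2
  end S2, rejected
w2:
  start at S5
  read 'd': S5 → S6
  read 'b': S6 → S4
  read 'd': S4 → S2
  read 'b': S2 → S2
  read 'b': S2 → S2
  read 'c': S2 → S2
  read 'd': S2 → S2
  read 'd': S2 → S2
  read 'a': S2 → S2
  read 'c': S2 → S2
  read 'a': S2 → S2
  read 'd': S2 → S2
  read 'c': S2 → S2
  read 'b': S2 → S2
  read 'c': S2 → S2
  read 'a': S2 → S2
  read 'b': S2 → S2
  read 'b': S2 → S2
  read 'a': S2 → S2
  read 'c': S2 → S2
  read 'd': S2 → S2
  read 'b': S2 → S2
  end S2, rejected
w3:
  start at S5
  read 'a': S5 → S2
  read 'c': S2 → S2
  read 'c': S2 → S2
  read 'b': S2 → S2
  read 'a': S2 → S2
  read 'd': S2 → S2
  read 'c': S2 → S2
  read 'd': S2 → S2
  read 'c': S2 → S2
  read 'a': S2 → S2
  read 'd': S2 → S2
  read 'd': S2 → S2
  read 'd': S2 → S2
  read 'd': S2 → S2
  read 'c': S2 → S2
  read 'c': S2 → S2
  read 'a': S2 → S2
  read 'c': S2 → S2
  end S2, rejected
w4:
  start at S5
  read 'b': S5 → S0
  read 'c': S0 → S0
  read 'c': S0 → S0
  read 'd': S0 → S2
  read 'a': S2 → S2
  read 'a': S2 → S2
  read 'c': S2 → S2
  read 'a': S2 → S2
  read 'c': S2 → S2
  read 'b': S2 → S2
  read 'd': S2 → S2
  read 'd': S2 → S2
  read 'a': S2 → S2
  read 'b': S2 → S2
  read 'b': S2 → S2
  read 'd': S2 → S2
  read 'd': S2 → S2
  read 'c': S2 → S2
  read 'a': S2 → S2
  read 'd': S2 → S2
  read 'b': S2 → S2
  read 'c': S2 → S2
  end S2, rejected
w5:
  start at S5
  read 'b': S5 → S0
  read 'c': S0 → S0
  read 'd': S0 → S2
  read 'd': S2 → S2
  read 'c': S2 → S2
  read 'a': S2 → S2
  read 'b': S2 → S2
  read 'c': S2 → S2
  read 'd': S2 → S2
  read 'd': S2 → S2
  read 'b': S2 → S2
  read 'a': S2 → S2
  read 'c': S2 → S2
  read 'b': S2 → S2
  read 'a': S2 → S2
  read 'b': S2 → S2
  read 'a': S2 → S2
  read 'a': S2 → S2
  read 'd': S2 → S2
  read 'd': S2 → S2
  read 'b': S2 → S2
  read 'b': S2 → S2
  read 'a': S2 → S2
  read 'a': S2 → S2
  read 'd': S2 → S2
  read 'd': S2 → S2
  end S2, rejected

0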